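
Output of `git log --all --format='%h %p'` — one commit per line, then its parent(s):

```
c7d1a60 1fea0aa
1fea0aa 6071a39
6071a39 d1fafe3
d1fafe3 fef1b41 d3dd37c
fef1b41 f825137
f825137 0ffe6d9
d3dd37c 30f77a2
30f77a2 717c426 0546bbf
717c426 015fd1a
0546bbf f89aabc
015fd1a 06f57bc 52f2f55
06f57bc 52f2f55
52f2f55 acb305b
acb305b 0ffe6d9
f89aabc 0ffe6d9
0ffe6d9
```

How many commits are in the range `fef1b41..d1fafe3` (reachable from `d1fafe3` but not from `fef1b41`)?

10

Reachable from d1fafe3: {015fd1a, 0546bbf, 06f57bc, 0ffe6d9, 30f77a2, 52f2f55, 717c426, acb305b, d1fafe3, d3dd37c, f825137, f89aabc, fef1b41}.
Reachable from fef1b41: {0ffe6d9, f825137, fef1b41}.
In d1fafe3's history but not fef1b41's: {015fd1a, 0546bbf, 06f57bc, 30f77a2, 52f2f55, 717c426, acb305b, d1fafe3, d3dd37c, f89aabc} — 10 commits.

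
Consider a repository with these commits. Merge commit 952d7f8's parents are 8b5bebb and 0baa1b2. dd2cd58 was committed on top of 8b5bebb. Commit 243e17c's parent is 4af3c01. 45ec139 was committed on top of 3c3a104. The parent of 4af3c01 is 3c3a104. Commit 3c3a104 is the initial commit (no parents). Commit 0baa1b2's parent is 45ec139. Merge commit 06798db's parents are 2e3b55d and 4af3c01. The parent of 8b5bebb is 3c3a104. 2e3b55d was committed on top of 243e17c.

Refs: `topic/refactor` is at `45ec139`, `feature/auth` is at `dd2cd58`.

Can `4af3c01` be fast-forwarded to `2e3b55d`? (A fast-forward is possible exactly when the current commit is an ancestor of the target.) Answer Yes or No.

Yes

A fast-forward from 4af3c01 to 2e3b55d is possible iff 4af3c01 is an ancestor of 2e3b55d.
Ancestors of 2e3b55d: {243e17c, 2e3b55d, 3c3a104, 4af3c01}.
4af3c01 is among them, so fast-forward is possible.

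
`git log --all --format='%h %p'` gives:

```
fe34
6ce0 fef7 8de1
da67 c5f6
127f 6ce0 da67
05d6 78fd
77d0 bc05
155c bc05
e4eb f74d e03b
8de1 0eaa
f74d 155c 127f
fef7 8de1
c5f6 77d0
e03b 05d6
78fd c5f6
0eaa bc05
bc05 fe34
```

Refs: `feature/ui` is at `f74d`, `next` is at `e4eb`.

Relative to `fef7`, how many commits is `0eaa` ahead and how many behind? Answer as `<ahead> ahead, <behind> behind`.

0 ahead, 2 behind

Reachable from 0eaa: {0eaa, bc05, fe34}.
Reachable from fef7: {0eaa, 8de1, bc05, fe34, fef7}.
Only in 0eaa's history (ahead): {} — 0.
Only in fef7's history (behind): {8de1, fef7} — 2.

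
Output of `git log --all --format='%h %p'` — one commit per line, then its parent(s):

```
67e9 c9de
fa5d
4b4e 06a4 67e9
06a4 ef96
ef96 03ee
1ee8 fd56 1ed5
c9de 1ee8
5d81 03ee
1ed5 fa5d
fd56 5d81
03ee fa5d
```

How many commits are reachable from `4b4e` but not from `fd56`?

7

Reachable from 4b4e: {03ee, 06a4, 1ed5, 1ee8, 4b4e, 5d81, 67e9, c9de, ef96, fa5d, fd56}.
Reachable from fd56: {03ee, 5d81, fa5d, fd56}.
In 4b4e's history but not fd56's: {06a4, 1ed5, 1ee8, 4b4e, 67e9, c9de, ef96} — 7 commits.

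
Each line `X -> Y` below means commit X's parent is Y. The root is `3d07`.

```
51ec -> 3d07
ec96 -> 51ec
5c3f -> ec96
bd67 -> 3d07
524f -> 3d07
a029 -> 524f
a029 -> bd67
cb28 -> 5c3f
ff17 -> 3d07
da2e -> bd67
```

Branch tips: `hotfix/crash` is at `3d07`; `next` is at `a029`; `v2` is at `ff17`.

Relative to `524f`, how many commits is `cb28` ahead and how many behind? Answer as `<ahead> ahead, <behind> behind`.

4 ahead, 1 behind

Reachable from cb28: {3d07, 51ec, 5c3f, cb28, ec96}.
Reachable from 524f: {3d07, 524f}.
Only in cb28's history (ahead): {51ec, 5c3f, cb28, ec96} — 4.
Only in 524f's history (behind): {524f} — 1.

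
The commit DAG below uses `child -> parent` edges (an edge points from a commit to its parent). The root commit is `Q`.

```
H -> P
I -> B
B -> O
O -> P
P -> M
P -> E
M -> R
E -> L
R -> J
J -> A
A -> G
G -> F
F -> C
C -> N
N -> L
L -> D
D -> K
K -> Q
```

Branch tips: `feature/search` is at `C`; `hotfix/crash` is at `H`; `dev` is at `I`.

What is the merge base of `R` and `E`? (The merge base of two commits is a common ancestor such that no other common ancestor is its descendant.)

Ancestors of R: {A, C, D, F, G, J, K, L, N, Q, R}.
Ancestors of E: {D, E, K, L, Q}.
Common ancestors: {D, K, L, Q}.
Among these, L is not an ancestor of any other common ancestor — it is the merge base.

L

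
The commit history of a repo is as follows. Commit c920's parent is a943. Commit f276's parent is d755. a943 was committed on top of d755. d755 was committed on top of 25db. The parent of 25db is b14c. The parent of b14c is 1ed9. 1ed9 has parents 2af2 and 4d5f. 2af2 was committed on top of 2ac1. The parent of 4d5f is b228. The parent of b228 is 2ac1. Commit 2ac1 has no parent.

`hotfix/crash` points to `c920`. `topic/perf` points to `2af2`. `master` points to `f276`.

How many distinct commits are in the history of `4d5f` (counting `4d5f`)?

3

Walking parent pointers from 4d5f: reachable set = {2ac1, 4d5f, b228}.
That is 3 commits.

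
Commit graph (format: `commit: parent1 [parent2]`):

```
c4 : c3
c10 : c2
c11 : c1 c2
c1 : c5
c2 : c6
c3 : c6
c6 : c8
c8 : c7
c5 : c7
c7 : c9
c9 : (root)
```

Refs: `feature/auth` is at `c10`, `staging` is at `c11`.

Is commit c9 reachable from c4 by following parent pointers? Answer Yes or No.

Ancestors of c4 (commits reachable by following parents): {c3, c4, c6, c7, c8, c9}.
c9 is in that set, so it is an ancestor of c4.

Yes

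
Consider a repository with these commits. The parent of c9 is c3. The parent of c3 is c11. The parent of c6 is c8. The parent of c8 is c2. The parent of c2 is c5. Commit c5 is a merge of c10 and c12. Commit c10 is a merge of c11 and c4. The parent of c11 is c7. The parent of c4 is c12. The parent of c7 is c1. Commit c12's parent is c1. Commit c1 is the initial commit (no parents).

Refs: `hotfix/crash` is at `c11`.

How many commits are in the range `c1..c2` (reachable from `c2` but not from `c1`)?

Reachable from c2: {c1, c10, c11, c12, c2, c4, c5, c7}.
Reachable from c1: {c1}.
In c2's history but not c1's: {c10, c11, c12, c2, c4, c5, c7} — 7 commits.

7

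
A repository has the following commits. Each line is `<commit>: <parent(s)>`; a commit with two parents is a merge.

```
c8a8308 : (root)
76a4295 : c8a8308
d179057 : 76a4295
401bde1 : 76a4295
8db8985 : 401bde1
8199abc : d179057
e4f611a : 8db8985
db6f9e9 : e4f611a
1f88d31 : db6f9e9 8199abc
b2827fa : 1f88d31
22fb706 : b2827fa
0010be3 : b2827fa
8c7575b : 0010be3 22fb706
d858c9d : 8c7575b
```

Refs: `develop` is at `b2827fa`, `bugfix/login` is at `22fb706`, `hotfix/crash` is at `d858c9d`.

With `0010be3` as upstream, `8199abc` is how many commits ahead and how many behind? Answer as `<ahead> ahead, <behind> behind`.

0 ahead, 7 behind

Reachable from 8199abc: {76a4295, 8199abc, c8a8308, d179057}.
Reachable from 0010be3: {0010be3, 1f88d31, 401bde1, 76a4295, 8199abc, 8db8985, b2827fa, c8a8308, d179057, db6f9e9, e4f611a}.
Only in 8199abc's history (ahead): {} — 0.
Only in 0010be3's history (behind): {0010be3, 1f88d31, 401bde1, 8db8985, b2827fa, db6f9e9, e4f611a} — 7.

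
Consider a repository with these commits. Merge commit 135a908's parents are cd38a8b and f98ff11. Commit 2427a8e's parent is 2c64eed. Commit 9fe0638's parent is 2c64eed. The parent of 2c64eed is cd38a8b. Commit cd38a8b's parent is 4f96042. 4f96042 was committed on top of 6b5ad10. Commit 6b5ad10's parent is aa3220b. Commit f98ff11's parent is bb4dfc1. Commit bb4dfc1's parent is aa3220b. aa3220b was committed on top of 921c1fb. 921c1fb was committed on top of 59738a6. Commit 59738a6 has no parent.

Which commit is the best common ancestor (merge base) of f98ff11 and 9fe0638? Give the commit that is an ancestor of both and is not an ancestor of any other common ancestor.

Ancestors of f98ff11: {59738a6, 921c1fb, aa3220b, bb4dfc1, f98ff11}.
Ancestors of 9fe0638: {2c64eed, 4f96042, 59738a6, 6b5ad10, 921c1fb, 9fe0638, aa3220b, cd38a8b}.
Common ancestors: {59738a6, 921c1fb, aa3220b}.
Among these, aa3220b is not an ancestor of any other common ancestor — it is the merge base.

aa3220b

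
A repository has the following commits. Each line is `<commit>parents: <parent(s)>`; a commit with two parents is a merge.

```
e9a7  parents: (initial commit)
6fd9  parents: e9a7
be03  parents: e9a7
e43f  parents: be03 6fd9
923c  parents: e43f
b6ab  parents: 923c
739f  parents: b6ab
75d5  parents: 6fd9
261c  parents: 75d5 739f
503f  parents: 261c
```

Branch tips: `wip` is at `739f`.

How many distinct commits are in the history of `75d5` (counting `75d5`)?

Walking parent pointers from 75d5: reachable set = {6fd9, 75d5, e9a7}.
That is 3 commits.

3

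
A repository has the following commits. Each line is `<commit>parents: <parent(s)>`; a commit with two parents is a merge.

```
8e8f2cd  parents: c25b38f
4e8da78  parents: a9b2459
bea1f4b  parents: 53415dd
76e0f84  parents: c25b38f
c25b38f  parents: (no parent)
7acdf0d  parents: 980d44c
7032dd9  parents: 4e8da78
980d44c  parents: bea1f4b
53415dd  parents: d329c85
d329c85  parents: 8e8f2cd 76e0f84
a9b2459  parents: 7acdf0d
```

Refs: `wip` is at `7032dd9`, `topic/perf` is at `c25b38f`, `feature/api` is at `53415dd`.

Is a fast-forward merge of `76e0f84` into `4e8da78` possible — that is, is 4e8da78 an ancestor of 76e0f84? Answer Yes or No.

No

A fast-forward from 4e8da78 to 76e0f84 is possible iff 4e8da78 is an ancestor of 76e0f84.
Ancestors of 76e0f84: {76e0f84, c25b38f}.
4e8da78 is not among them, so fast-forward is not possible.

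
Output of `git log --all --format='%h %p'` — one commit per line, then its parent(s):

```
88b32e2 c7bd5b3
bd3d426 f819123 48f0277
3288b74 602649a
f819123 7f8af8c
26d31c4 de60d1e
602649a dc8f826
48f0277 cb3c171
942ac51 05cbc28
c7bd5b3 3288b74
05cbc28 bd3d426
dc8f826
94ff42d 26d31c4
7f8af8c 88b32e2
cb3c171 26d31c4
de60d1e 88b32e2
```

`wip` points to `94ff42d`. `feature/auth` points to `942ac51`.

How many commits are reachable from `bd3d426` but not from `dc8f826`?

Reachable from bd3d426: {26d31c4, 3288b74, 48f0277, 602649a, 7f8af8c, 88b32e2, bd3d426, c7bd5b3, cb3c171, dc8f826, de60d1e, f819123}.
Reachable from dc8f826: {dc8f826}.
In bd3d426's history but not dc8f826's: {26d31c4, 3288b74, 48f0277, 602649a, 7f8af8c, 88b32e2, bd3d426, c7bd5b3, cb3c171, de60d1e, f819123} — 11 commits.

11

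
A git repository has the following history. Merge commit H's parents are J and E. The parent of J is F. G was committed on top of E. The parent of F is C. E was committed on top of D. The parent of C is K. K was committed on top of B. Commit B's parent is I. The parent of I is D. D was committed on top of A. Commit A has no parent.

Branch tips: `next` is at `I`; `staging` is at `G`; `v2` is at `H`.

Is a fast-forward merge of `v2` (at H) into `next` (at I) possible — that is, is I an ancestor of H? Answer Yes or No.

A fast-forward from I to H is possible iff I is an ancestor of H.
Ancestors of H: {A, B, C, D, E, F, H, I, J, K}.
I is among them, so fast-forward is possible.

Yes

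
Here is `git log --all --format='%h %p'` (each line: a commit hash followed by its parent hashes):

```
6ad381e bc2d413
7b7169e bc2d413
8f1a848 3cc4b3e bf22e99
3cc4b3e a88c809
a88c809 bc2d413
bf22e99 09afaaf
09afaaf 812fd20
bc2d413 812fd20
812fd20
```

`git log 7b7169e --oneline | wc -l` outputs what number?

3

Walking parent pointers from 7b7169e: reachable set = {7b7169e, 812fd20, bc2d413}.
That is 3 commits.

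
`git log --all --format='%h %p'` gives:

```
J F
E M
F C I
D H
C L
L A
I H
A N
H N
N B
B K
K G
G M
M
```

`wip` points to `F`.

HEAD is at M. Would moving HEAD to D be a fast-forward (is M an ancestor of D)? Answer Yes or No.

A fast-forward from M to D is possible iff M is an ancestor of D.
Ancestors of D: {B, D, G, H, K, M, N}.
M is among them, so fast-forward is possible.

Yes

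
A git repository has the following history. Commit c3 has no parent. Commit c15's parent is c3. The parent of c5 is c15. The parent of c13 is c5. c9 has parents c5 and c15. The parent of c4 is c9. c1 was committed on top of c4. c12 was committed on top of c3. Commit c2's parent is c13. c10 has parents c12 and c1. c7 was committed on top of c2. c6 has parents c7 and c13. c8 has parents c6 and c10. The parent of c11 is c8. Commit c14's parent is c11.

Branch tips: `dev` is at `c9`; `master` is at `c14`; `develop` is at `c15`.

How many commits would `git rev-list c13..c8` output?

9

Reachable from c8: {c1, c10, c12, c13, c15, c2, c3, c4, c5, c6, c7, c8, c9}.
Reachable from c13: {c13, c15, c3, c5}.
In c8's history but not c13's: {c1, c10, c12, c2, c4, c6, c7, c8, c9} — 9 commits.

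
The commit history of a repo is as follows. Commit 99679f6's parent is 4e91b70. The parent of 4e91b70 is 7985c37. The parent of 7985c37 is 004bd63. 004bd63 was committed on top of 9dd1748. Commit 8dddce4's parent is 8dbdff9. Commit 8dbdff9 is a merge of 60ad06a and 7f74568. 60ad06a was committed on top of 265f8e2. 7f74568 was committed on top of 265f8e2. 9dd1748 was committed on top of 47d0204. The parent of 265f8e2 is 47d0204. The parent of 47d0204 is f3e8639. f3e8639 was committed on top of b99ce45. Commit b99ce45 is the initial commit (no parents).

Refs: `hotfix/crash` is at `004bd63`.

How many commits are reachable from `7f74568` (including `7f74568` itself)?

Walking parent pointers from 7f74568: reachable set = {265f8e2, 47d0204, 7f74568, b99ce45, f3e8639}.
That is 5 commits.

5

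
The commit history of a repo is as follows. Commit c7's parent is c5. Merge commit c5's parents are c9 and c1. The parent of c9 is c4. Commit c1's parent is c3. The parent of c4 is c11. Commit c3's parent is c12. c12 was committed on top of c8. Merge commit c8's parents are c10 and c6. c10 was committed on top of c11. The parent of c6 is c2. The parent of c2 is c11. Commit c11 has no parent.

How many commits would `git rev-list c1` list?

8

Walking parent pointers from c1: reachable set = {c1, c10, c11, c12, c2, c3, c6, c8}.
That is 8 commits.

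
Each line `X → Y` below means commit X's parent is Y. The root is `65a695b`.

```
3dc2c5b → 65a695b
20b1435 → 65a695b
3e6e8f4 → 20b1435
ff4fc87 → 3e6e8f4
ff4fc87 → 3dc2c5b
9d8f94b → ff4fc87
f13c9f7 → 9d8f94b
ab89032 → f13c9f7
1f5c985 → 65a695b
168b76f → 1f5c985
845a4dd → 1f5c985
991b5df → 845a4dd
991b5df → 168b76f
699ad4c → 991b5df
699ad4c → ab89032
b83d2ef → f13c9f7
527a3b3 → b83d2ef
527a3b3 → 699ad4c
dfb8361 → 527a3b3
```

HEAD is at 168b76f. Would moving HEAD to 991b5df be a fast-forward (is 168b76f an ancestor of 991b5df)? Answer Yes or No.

A fast-forward from 168b76f to 991b5df is possible iff 168b76f is an ancestor of 991b5df.
Ancestors of 991b5df: {168b76f, 1f5c985, 65a695b, 845a4dd, 991b5df}.
168b76f is among them, so fast-forward is possible.

Yes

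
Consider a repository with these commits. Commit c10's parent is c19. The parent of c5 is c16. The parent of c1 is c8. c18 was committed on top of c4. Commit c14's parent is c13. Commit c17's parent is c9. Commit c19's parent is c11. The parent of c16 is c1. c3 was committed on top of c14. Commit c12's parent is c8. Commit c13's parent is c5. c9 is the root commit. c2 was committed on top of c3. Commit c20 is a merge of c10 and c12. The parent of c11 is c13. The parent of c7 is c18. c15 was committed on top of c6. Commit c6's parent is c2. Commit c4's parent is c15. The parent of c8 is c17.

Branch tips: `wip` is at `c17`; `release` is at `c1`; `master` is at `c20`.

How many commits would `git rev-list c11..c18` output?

Reachable from c18: {c1, c13, c14, c15, c16, c17, c18, c2, c3, c4, c5, c6, c8, c9}.
Reachable from c11: {c1, c11, c13, c16, c17, c5, c8, c9}.
In c18's history but not c11's: {c14, c15, c18, c2, c3, c4, c6} — 7 commits.

7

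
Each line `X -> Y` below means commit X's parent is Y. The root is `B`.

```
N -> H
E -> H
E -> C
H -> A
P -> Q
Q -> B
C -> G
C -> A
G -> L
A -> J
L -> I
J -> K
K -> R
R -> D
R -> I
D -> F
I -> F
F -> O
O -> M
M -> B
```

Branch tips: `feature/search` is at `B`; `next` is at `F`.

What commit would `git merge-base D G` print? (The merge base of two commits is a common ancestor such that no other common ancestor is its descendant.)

F

Ancestors of D: {B, D, F, M, O}.
Ancestors of G: {B, F, G, I, L, M, O}.
Common ancestors: {B, F, M, O}.
Among these, F is not an ancestor of any other common ancestor — it is the merge base.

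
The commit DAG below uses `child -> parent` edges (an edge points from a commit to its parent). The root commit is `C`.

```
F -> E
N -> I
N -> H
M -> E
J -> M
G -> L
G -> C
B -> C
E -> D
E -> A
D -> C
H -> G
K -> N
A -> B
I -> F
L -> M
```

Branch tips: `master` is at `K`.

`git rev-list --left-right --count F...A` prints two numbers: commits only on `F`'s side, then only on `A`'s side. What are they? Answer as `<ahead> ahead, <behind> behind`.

3 ahead, 0 behind

Reachable from F: {A, B, C, D, E, F}.
Reachable from A: {A, B, C}.
Only in F's history (ahead): {D, E, F} — 3.
Only in A's history (behind): {} — 0.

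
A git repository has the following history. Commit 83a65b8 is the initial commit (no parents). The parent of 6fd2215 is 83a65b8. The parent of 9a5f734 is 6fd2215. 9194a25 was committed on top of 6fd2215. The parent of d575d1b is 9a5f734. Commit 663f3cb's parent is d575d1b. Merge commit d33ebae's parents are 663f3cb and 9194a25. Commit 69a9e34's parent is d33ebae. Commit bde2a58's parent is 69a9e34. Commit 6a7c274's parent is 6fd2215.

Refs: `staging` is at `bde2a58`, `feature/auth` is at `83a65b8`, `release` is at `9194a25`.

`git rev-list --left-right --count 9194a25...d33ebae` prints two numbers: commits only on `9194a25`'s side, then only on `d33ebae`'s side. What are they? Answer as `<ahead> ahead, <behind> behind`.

Reachable from 9194a25: {6fd2215, 83a65b8, 9194a25}.
Reachable from d33ebae: {663f3cb, 6fd2215, 83a65b8, 9194a25, 9a5f734, d33ebae, d575d1b}.
Only in 9194a25's history (ahead): {} — 0.
Only in d33ebae's history (behind): {663f3cb, 9a5f734, d33ebae, d575d1b} — 4.

0 ahead, 4 behind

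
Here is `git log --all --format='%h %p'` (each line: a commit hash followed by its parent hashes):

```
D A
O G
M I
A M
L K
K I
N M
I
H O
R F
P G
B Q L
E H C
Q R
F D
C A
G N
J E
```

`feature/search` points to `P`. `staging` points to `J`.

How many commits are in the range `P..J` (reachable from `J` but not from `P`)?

Reachable from J: {A, C, E, G, H, I, J, M, N, O}.
Reachable from P: {G, I, M, N, P}.
In J's history but not P's: {A, C, E, H, J, O} — 6 commits.

6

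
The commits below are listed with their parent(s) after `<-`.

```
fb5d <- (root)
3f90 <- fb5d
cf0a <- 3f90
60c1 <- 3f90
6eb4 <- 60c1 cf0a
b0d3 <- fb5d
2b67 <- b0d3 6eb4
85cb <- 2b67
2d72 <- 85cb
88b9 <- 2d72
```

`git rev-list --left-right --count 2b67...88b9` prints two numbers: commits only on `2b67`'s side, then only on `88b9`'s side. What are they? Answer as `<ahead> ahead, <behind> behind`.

Reachable from 2b67: {2b67, 3f90, 60c1, 6eb4, b0d3, cf0a, fb5d}.
Reachable from 88b9: {2b67, 2d72, 3f90, 60c1, 6eb4, 85cb, 88b9, b0d3, cf0a, fb5d}.
Only in 2b67's history (ahead): {} — 0.
Only in 88b9's history (behind): {2d72, 85cb, 88b9} — 3.

0 ahead, 3 behind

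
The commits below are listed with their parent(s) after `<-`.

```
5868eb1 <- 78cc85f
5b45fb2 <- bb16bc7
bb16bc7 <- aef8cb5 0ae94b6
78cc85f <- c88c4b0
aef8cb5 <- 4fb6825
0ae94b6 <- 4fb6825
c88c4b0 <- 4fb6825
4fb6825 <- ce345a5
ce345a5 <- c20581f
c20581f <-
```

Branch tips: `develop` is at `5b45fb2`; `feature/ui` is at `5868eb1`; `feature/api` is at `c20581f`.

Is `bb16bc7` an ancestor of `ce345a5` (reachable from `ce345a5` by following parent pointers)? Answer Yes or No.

Ancestors of ce345a5: {c20581f, ce345a5}.
bb16bc7 is not in that set, so it is not an ancestor of ce345a5.

No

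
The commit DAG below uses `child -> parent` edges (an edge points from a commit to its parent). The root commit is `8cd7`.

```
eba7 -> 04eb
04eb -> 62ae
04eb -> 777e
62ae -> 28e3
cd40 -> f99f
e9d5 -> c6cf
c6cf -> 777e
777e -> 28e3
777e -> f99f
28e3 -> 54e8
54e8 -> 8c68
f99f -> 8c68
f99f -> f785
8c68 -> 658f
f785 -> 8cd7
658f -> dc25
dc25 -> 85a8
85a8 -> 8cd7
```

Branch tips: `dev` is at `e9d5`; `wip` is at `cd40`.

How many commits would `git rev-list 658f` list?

Walking parent pointers from 658f: reachable set = {658f, 85a8, 8cd7, dc25}.
That is 4 commits.

4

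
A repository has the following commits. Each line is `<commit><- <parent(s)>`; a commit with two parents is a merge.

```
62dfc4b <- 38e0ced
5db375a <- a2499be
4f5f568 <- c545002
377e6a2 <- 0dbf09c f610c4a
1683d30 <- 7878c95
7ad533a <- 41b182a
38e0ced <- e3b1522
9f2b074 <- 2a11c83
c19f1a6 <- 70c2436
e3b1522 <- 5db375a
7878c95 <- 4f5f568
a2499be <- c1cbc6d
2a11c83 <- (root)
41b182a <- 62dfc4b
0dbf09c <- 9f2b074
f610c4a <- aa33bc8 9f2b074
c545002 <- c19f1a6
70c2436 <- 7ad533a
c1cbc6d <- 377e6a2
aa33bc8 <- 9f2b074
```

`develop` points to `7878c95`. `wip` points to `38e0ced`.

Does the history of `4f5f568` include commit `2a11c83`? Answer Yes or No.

Ancestors of 4f5f568 (commits reachable by following parents): {0dbf09c, 2a11c83, 377e6a2, 38e0ced, 41b182a, 4f5f568, 5db375a, 62dfc4b, 70c2436, 7ad533a, 9f2b074, a2499be, aa33bc8, c19f1a6, c1cbc6d, c545002, e3b1522, f610c4a}.
2a11c83 is in that set, so it is an ancestor of 4f5f568.

Yes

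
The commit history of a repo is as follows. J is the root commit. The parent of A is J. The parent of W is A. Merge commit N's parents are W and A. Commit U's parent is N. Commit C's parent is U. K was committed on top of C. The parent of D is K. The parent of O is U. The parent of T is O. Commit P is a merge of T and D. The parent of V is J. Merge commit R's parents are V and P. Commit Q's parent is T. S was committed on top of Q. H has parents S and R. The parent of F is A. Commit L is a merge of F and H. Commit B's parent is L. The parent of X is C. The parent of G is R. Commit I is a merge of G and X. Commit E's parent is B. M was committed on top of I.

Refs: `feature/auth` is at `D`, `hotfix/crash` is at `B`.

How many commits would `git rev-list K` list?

Walking parent pointers from K: reachable set = {A, C, J, K, N, U, W}.
That is 7 commits.

7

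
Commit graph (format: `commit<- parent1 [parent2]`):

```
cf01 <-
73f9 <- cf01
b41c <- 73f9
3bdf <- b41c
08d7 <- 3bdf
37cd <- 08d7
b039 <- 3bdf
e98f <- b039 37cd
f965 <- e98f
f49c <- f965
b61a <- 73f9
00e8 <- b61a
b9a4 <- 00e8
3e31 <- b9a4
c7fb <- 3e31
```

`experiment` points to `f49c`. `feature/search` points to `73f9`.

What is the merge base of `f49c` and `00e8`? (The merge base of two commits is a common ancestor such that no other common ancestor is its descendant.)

73f9

Ancestors of f49c: {08d7, 37cd, 3bdf, 73f9, b039, b41c, cf01, e98f, f49c, f965}.
Ancestors of 00e8: {00e8, 73f9, b61a, cf01}.
Common ancestors: {73f9, cf01}.
Among these, 73f9 is not an ancestor of any other common ancestor — it is the merge base.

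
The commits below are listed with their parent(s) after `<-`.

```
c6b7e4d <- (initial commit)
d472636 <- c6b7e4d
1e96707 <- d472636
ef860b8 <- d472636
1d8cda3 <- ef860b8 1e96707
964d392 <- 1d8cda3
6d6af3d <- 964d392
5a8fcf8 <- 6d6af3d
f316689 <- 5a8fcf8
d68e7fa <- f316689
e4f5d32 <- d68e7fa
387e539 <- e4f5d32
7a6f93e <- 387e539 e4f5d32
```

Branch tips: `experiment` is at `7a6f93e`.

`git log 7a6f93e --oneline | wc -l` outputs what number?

Walking parent pointers from 7a6f93e: reachable set = {1d8cda3, 1e96707, 387e539, 5a8fcf8, 6d6af3d, 7a6f93e, 964d392, c6b7e4d, d472636, d68e7fa, e4f5d32, ef860b8, f316689}.
That is 13 commits.

13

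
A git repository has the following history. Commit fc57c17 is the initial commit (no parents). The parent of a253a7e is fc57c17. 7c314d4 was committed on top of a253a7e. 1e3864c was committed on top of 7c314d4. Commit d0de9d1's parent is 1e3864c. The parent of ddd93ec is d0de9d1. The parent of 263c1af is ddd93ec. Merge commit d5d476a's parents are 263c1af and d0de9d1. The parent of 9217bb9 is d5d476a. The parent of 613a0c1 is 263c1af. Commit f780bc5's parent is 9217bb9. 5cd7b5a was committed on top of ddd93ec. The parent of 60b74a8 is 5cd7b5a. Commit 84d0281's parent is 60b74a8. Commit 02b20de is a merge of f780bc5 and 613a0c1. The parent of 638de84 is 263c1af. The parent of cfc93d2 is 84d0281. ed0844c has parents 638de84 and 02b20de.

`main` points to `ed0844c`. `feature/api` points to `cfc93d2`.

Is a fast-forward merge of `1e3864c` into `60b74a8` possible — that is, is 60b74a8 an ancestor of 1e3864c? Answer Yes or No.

No

A fast-forward from 60b74a8 to 1e3864c is possible iff 60b74a8 is an ancestor of 1e3864c.
Ancestors of 1e3864c: {1e3864c, 7c314d4, a253a7e, fc57c17}.
60b74a8 is not among them, so fast-forward is not possible.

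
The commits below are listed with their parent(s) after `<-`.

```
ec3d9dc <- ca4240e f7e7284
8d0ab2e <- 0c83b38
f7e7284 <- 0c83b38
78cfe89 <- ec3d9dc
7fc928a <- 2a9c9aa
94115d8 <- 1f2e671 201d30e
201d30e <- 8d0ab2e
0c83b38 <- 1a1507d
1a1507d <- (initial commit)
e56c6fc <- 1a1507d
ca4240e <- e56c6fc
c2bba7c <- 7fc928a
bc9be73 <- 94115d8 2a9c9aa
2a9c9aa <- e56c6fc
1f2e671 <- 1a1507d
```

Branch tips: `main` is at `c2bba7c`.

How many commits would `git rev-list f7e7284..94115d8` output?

4

Reachable from 94115d8: {0c83b38, 1a1507d, 1f2e671, 201d30e, 8d0ab2e, 94115d8}.
Reachable from f7e7284: {0c83b38, 1a1507d, f7e7284}.
In 94115d8's history but not f7e7284's: {1f2e671, 201d30e, 8d0ab2e, 94115d8} — 4 commits.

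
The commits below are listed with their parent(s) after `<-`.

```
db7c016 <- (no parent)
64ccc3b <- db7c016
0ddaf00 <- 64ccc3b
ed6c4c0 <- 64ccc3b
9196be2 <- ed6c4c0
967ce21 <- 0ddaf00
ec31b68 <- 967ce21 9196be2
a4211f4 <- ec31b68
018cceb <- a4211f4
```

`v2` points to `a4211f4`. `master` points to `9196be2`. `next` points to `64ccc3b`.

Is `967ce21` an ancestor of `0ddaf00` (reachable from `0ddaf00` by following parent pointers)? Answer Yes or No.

No

Ancestors of 0ddaf00: {0ddaf00, 64ccc3b, db7c016}.
967ce21 is not in that set, so it is not an ancestor of 0ddaf00.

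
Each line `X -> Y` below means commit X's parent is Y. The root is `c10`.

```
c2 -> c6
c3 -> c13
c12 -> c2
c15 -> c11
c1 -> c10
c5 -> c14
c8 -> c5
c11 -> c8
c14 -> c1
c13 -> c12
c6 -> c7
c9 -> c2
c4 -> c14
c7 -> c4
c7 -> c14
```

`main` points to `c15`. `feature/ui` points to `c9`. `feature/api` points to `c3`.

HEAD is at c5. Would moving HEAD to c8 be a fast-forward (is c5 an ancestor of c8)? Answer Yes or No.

Yes

A fast-forward from c5 to c8 is possible iff c5 is an ancestor of c8.
Ancestors of c8: {c1, c10, c14, c5, c8}.
c5 is among them, so fast-forward is possible.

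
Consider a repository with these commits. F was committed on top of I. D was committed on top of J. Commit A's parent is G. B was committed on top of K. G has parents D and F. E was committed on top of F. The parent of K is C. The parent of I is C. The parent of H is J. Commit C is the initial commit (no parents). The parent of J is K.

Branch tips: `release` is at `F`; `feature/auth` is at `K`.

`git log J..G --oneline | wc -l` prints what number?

4

Reachable from G: {C, D, F, G, I, J, K}.
Reachable from J: {C, J, K}.
In G's history but not J's: {D, F, G, I} — 4 commits.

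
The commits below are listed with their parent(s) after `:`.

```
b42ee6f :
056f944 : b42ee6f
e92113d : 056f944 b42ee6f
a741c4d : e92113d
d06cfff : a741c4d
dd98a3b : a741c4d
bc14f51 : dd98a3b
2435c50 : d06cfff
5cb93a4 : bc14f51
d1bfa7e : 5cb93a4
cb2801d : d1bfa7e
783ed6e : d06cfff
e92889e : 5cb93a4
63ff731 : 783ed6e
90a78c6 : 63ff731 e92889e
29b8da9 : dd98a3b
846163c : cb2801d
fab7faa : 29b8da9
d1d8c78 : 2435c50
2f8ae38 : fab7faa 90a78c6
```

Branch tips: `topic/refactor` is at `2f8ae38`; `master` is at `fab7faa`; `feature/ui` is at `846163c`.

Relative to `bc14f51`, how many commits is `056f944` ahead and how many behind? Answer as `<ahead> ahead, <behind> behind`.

0 ahead, 4 behind

Reachable from 056f944: {056f944, b42ee6f}.
Reachable from bc14f51: {056f944, a741c4d, b42ee6f, bc14f51, dd98a3b, e92113d}.
Only in 056f944's history (ahead): {} — 0.
Only in bc14f51's history (behind): {a741c4d, bc14f51, dd98a3b, e92113d} — 4.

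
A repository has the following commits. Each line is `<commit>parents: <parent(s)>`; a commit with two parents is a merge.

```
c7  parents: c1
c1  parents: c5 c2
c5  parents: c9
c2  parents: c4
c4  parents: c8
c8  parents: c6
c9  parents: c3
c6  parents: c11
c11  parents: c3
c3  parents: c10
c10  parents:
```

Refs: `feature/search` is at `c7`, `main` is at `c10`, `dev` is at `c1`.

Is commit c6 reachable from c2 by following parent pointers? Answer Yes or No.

Yes

Ancestors of c2 (commits reachable by following parents): {c10, c11, c2, c3, c4, c6, c8}.
c6 is in that set, so it is an ancestor of c2.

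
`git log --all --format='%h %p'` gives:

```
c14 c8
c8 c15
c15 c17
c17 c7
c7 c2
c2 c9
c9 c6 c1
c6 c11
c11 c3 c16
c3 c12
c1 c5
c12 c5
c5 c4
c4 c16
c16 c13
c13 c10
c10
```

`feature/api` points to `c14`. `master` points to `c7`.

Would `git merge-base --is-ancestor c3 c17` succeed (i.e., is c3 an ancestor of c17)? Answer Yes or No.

Ancestors of c17 (commits reachable by following parents): {c1, c10, c11, c12, c13, c16, c17, c2, c3, c4, c5, c6, c7, c9}.
c3 is in that set, so it is an ancestor of c17.

Yes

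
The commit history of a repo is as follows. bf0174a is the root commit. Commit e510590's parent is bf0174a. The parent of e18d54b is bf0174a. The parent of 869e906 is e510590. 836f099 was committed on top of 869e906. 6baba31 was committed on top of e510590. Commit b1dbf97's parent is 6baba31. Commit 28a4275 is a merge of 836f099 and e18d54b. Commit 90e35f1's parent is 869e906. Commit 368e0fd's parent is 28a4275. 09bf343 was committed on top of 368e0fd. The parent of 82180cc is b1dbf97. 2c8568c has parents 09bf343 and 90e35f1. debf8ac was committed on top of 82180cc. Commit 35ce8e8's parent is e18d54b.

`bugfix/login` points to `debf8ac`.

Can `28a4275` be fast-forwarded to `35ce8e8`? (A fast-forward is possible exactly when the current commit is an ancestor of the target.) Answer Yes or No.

A fast-forward from 28a4275 to 35ce8e8 is possible iff 28a4275 is an ancestor of 35ce8e8.
Ancestors of 35ce8e8: {35ce8e8, bf0174a, e18d54b}.
28a4275 is not among them, so fast-forward is not possible.

No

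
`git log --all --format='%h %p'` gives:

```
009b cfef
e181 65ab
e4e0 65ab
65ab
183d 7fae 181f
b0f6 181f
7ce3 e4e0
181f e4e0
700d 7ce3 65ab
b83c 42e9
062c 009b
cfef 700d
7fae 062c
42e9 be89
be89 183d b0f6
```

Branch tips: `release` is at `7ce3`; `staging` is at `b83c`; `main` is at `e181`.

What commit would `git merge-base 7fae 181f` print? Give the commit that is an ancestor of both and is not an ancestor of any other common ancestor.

e4e0

Ancestors of 7fae: {009b, 062c, 65ab, 700d, 7ce3, 7fae, cfef, e4e0}.
Ancestors of 181f: {181f, 65ab, e4e0}.
Common ancestors: {65ab, e4e0}.
Among these, e4e0 is not an ancestor of any other common ancestor — it is the merge base.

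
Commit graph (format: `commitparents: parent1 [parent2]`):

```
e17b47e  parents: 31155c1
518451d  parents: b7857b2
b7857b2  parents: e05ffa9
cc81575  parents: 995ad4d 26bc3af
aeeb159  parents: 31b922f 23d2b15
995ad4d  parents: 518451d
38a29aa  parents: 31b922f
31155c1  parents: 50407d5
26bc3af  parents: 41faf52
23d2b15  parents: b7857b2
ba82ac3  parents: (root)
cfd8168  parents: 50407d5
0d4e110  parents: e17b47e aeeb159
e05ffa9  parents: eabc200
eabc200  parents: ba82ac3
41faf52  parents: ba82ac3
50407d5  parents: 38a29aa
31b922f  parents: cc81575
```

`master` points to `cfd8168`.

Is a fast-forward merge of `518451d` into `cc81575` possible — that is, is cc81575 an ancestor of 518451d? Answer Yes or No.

No

A fast-forward from cc81575 to 518451d is possible iff cc81575 is an ancestor of 518451d.
Ancestors of 518451d: {518451d, b7857b2, ba82ac3, e05ffa9, eabc200}.
cc81575 is not among them, so fast-forward is not possible.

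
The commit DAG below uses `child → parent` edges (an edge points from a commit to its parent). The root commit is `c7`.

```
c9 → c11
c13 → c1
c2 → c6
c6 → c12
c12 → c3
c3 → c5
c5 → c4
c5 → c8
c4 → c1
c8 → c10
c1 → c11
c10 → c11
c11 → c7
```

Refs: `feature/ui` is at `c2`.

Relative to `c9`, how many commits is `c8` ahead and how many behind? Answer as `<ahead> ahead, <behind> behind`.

Reachable from c8: {c10, c11, c7, c8}.
Reachable from c9: {c11, c7, c9}.
Only in c8's history (ahead): {c10, c8} — 2.
Only in c9's history (behind): {c9} — 1.

2 ahead, 1 behind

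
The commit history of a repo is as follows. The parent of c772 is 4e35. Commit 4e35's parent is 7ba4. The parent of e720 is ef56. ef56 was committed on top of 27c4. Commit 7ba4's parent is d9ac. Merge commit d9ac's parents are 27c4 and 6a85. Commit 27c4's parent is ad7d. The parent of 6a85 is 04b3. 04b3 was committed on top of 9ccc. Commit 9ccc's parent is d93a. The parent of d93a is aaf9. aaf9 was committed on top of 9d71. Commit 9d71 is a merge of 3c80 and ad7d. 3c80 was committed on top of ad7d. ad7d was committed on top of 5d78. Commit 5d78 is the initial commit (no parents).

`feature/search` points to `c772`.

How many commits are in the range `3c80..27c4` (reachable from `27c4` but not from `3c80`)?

Reachable from 27c4: {27c4, 5d78, ad7d}.
Reachable from 3c80: {3c80, 5d78, ad7d}.
In 27c4's history but not 3c80's: {27c4} — 1 commit.

1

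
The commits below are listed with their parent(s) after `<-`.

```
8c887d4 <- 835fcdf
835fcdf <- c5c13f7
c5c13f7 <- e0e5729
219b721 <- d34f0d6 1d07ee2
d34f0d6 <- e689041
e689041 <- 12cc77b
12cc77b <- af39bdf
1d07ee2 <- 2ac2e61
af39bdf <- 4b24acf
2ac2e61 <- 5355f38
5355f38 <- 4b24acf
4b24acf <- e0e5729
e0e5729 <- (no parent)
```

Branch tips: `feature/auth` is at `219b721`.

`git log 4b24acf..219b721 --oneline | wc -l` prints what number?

Reachable from 219b721: {12cc77b, 1d07ee2, 219b721, 2ac2e61, 4b24acf, 5355f38, af39bdf, d34f0d6, e0e5729, e689041}.
Reachable from 4b24acf: {4b24acf, e0e5729}.
In 219b721's history but not 4b24acf's: {12cc77b, 1d07ee2, 219b721, 2ac2e61, 5355f38, af39bdf, d34f0d6, e689041} — 8 commits.

8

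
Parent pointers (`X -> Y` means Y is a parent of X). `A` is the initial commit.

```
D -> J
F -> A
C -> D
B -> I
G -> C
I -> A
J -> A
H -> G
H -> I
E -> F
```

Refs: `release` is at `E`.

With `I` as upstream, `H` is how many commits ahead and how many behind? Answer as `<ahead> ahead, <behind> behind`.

5 ahead, 0 behind

Reachable from H: {A, C, D, G, H, I, J}.
Reachable from I: {A, I}.
Only in H's history (ahead): {C, D, G, H, J} — 5.
Only in I's history (behind): {} — 0.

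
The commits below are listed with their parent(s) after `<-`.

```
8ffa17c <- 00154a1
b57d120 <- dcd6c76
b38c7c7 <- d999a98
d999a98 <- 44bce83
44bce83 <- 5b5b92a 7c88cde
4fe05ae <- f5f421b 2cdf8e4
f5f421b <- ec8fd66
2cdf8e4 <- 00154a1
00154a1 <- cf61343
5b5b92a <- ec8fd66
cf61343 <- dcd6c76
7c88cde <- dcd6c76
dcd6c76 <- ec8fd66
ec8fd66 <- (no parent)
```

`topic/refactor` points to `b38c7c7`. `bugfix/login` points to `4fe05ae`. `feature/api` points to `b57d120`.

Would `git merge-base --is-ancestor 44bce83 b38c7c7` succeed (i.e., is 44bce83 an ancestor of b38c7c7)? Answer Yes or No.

Yes

Ancestors of b38c7c7 (commits reachable by following parents): {44bce83, 5b5b92a, 7c88cde, b38c7c7, d999a98, dcd6c76, ec8fd66}.
44bce83 is in that set, so it is an ancestor of b38c7c7.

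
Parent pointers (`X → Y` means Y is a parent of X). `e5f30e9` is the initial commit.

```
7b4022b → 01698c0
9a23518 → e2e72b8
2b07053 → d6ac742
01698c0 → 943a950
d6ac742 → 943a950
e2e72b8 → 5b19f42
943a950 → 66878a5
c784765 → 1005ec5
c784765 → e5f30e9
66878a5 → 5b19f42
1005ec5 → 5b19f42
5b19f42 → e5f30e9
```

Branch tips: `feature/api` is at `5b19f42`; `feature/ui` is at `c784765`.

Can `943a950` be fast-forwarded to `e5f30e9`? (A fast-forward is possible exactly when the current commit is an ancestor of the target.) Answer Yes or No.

No

A fast-forward from 943a950 to e5f30e9 is possible iff 943a950 is an ancestor of e5f30e9.
Ancestors of e5f30e9: {e5f30e9}.
943a950 is not among them, so fast-forward is not possible.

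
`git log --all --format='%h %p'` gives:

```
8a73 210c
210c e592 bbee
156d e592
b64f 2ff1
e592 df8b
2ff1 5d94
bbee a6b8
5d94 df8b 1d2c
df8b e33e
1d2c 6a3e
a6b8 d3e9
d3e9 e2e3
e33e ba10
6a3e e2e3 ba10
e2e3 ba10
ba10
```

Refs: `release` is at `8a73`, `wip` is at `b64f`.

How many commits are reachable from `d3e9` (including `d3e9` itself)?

Walking parent pointers from d3e9: reachable set = {ba10, d3e9, e2e3}.
That is 3 commits.

3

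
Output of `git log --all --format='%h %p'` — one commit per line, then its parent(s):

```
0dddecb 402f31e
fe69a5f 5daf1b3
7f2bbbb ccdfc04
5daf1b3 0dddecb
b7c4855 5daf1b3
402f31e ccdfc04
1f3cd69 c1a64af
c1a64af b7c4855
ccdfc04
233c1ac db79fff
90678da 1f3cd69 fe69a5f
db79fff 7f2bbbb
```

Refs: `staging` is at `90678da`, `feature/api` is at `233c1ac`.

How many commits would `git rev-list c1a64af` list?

Walking parent pointers from c1a64af: reachable set = {0dddecb, 402f31e, 5daf1b3, b7c4855, c1a64af, ccdfc04}.
That is 6 commits.

6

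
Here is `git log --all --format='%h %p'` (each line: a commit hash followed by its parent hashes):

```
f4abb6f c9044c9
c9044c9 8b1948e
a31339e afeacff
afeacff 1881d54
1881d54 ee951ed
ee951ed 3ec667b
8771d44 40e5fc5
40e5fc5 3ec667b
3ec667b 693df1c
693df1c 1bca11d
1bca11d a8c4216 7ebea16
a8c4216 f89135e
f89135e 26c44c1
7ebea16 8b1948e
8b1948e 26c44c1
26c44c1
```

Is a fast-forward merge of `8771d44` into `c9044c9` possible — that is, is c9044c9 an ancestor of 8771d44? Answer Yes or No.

A fast-forward from c9044c9 to 8771d44 is possible iff c9044c9 is an ancestor of 8771d44.
Ancestors of 8771d44: {1bca11d, 26c44c1, 3ec667b, 40e5fc5, 693df1c, 7ebea16, 8771d44, 8b1948e, a8c4216, f89135e}.
c9044c9 is not among them, so fast-forward is not possible.

No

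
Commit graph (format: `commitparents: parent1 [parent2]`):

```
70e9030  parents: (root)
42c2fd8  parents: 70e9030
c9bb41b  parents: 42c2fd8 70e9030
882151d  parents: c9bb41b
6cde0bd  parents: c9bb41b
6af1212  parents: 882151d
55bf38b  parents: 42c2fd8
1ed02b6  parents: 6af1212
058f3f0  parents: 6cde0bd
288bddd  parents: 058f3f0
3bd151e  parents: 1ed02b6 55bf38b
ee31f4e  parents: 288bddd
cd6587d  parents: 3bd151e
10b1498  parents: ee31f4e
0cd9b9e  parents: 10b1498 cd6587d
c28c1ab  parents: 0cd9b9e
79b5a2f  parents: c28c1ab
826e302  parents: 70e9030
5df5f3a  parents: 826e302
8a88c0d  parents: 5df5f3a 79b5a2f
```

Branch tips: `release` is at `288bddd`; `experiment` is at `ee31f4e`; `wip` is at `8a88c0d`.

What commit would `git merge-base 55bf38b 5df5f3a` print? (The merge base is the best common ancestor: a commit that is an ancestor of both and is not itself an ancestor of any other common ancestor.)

Ancestors of 55bf38b: {42c2fd8, 55bf38b, 70e9030}.
Ancestors of 5df5f3a: {5df5f3a, 70e9030, 826e302}.
Common ancestors: {70e9030}.
The only common ancestor is 70e9030, so it is the merge base.

70e9030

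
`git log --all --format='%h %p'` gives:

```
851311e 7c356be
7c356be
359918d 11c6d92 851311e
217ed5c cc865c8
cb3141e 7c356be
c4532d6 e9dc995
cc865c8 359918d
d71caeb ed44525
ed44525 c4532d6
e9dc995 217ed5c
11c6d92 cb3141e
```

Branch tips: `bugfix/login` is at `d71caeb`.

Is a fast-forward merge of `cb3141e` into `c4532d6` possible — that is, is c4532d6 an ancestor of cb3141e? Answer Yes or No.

A fast-forward from c4532d6 to cb3141e is possible iff c4532d6 is an ancestor of cb3141e.
Ancestors of cb3141e: {7c356be, cb3141e}.
c4532d6 is not among them, so fast-forward is not possible.

No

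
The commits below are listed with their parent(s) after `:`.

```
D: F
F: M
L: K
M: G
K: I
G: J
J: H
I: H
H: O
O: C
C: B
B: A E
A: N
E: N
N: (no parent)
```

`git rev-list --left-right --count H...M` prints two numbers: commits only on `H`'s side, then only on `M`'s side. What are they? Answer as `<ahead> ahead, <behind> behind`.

0 ahead, 3 behind

Reachable from H: {A, B, C, E, H, N, O}.
Reachable from M: {A, B, C, E, G, H, J, M, N, O}.
Only in H's history (ahead): {} — 0.
Only in M's history (behind): {G, J, M} — 3.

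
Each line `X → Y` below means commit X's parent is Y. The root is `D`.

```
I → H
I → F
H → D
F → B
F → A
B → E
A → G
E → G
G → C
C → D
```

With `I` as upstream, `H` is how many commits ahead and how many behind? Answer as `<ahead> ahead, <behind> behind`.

Reachable from H: {D, H}.
Reachable from I: {A, B, C, D, E, F, G, H, I}.
Only in H's history (ahead): {} — 0.
Only in I's history (behind): {A, B, C, E, F, G, I} — 7.

0 ahead, 7 behind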